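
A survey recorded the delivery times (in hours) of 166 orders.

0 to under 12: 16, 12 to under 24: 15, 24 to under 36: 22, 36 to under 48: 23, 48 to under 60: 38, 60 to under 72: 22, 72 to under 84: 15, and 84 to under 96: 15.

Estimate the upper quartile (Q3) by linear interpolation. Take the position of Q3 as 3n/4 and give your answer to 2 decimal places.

65.73

Cumulative frequencies: 16, 31, 53, 76, 114, 136, 151, 166
n = 166; position = 3n/4 = 124.5.
This falls in the class 60 to under 72: L = 60, F = 114, f = 22, h = 12.
Upper quartile ≈ 60 + ((124.5 − 114) / 22) × 12 = 65.7273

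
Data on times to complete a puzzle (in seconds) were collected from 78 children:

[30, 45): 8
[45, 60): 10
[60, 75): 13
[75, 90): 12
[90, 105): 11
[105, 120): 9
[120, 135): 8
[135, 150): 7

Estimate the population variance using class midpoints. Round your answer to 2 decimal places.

Midpoints: 37.5, 52.5, 67.5, 82.5, 97.5, 112.5, 127.5, 142.5
n = 78, Σfm = 6795, mean = 87.1154
Σfm² = 670387.5
Σf(m − x̄)² = Σfm² − (Σfm)²/n = 670387.5 − 6795²/78 = 78438.4615
Population variance = 78438.4615 / 78 = 1005.6213

1005.62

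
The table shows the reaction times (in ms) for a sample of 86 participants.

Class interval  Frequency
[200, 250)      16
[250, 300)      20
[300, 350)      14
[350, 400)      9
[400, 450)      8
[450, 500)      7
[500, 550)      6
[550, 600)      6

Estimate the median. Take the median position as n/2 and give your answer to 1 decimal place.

325.0

Cumulative frequencies: 16, 36, 50, 59, 67, 74, 80, 86
n = 86; position = n/2 = 43.
This falls in the class [300, 350): L = 300, F = 36, f = 14, h = 50.
Median ≈ 300 + ((43 − 36) / 14) × 50 = 325.0000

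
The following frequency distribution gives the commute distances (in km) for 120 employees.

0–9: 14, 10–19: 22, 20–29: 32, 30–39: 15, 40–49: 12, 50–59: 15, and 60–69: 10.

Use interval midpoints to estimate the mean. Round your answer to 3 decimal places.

Midpoints: 4.5, 14.5, 24.5, 34.5, 44.5, 54.5, 64.5
Σfm = 14×4.5 + 22×14.5 + 32×24.5 + 15×34.5 + 12×44.5 + 15×54.5 + 10×64.5 = 3680
n = Σf = 120
Mean = 3680 / 120 = 30.6667

30.667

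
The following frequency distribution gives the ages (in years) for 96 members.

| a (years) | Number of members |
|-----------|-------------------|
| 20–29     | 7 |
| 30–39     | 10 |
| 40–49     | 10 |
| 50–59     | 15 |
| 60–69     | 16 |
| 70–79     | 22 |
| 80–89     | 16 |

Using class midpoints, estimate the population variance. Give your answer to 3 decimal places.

Midpoints: 24.5, 34.5, 44.5, 54.5, 64.5, 74.5, 84.5
n = 96, Σfm = 5802, mean = 60.4375
Σfm² = 383374
Σf(m − x̄)² = Σfm² − (Σfm)²/n = 383374 − 5802²/96 = 32715.6250
Population variance = 32715.6250 / 96 = 340.7878

340.788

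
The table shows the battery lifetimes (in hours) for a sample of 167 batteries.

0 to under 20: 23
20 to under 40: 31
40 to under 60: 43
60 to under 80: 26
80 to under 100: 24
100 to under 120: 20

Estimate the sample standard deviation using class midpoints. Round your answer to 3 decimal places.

31.260

Midpoints: 10, 30, 50, 70, 90, 110
n = 167, Σfm = 9490, mean = 56.8263
Σfm² = 701500
Σf(m − x̄)² = Σfm² − (Σfm)²/n = 701500 − 9490²/167 = 162217.9641
Sample variance = 162217.9641 / 166 = 977.2167
Standard deviation = √977.2167 = 31.2605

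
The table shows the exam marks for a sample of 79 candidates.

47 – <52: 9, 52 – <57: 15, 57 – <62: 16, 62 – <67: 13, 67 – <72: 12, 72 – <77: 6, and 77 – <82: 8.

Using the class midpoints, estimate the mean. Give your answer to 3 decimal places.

62.918

Midpoints: 49.5, 54.5, 59.5, 64.5, 69.5, 74.5, 79.5
Σfm = 9×49.5 + 15×54.5 + 16×59.5 + 13×64.5 + 12×69.5 + 6×74.5 + 8×79.5 = 4970.5
n = Σf = 79
Mean = 4970.5 / 79 = 62.9177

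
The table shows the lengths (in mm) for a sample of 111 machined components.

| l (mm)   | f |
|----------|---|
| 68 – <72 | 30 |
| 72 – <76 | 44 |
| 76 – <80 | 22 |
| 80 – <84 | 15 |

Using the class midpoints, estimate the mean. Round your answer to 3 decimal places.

Midpoints: 70, 74, 78, 82
Σfm = 30×70 + 44×74 + 22×78 + 15×82 = 8302
n = Σf = 111
Mean = 8302 / 111 = 74.7928

74.793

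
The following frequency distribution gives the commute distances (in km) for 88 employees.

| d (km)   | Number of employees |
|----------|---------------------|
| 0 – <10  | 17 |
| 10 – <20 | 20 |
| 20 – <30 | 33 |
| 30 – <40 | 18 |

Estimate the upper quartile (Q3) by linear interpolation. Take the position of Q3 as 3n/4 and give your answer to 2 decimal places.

28.79

Cumulative frequencies: 17, 37, 70, 88
n = 88; position = 3n/4 = 66.
This falls in the class 20 – <30: L = 20, F = 37, f = 33, h = 10.
Upper quartile ≈ 20 + ((66 − 37) / 33) × 10 = 28.7879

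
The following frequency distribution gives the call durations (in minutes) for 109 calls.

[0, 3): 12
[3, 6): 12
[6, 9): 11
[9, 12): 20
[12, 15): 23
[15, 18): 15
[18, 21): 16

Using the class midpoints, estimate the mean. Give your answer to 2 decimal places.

Midpoints: 1.5, 4.5, 7.5, 10.5, 13.5, 16.5, 19.5
Σfm = 12×1.5 + 12×4.5 + 11×7.5 + 20×10.5 + 23×13.5 + 15×16.5 + 16×19.5 = 1234.5
n = Σf = 109
Mean = 1234.5 / 109 = 11.3257

11.33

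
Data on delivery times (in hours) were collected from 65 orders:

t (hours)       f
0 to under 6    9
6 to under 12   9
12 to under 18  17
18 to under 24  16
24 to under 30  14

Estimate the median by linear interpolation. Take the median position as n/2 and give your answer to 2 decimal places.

Cumulative frequencies: 9, 18, 35, 51, 65
n = 65; position = n/2 = 32.5.
This falls in the class 12 to under 18: L = 12, F = 18, f = 17, h = 6.
Median ≈ 12 + ((32.5 − 18) / 17) × 6 = 17.1176

17.12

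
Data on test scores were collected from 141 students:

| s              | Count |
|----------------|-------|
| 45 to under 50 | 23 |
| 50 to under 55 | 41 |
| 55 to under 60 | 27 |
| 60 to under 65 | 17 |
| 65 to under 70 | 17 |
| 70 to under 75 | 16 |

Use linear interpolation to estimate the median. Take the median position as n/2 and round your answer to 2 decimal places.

Cumulative frequencies: 23, 64, 91, 108, 125, 141
n = 141; position = n/2 = 70.5.
This falls in the class 55 to under 60: L = 55, F = 64, f = 27, h = 5.
Median ≈ 55 + ((70.5 − 64) / 27) × 5 = 56.2037

56.20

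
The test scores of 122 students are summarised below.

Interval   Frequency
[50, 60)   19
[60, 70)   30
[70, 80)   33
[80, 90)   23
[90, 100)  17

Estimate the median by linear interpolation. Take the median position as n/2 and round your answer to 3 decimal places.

73.636

Cumulative frequencies: 19, 49, 82, 105, 122
n = 122; position = n/2 = 61.
This falls in the class [70, 80): L = 70, F = 49, f = 33, h = 10.
Median ≈ 70 + ((61 − 49) / 33) × 10 = 73.6364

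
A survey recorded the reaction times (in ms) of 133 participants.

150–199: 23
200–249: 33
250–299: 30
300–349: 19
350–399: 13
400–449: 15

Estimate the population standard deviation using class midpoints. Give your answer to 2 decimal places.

78.77

Midpoints: 174.5, 224.5, 274.5, 324.5, 374.5, 424.5
n = 133, Σfm = 37058.5, mean = 278.6353
Σfm² = 11151033.25
Σf(m − x̄)² = Σfm² − (Σfm)²/n = 11151033.25 − 37058.5²/133 = 825225.5639
Population variance = 825225.5639 / 133 = 6204.7035
Standard deviation = √6204.7035 = 78.7699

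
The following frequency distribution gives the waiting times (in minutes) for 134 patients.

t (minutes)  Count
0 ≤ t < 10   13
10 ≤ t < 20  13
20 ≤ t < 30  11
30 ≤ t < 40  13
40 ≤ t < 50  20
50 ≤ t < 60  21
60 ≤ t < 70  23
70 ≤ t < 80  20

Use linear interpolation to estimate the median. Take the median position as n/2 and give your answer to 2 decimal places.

48.50

Cumulative frequencies: 13, 26, 37, 50, 70, 91, 114, 134
n = 134; position = n/2 = 67.
This falls in the class 40 ≤ t < 50: L = 40, F = 50, f = 20, h = 10.
Median ≈ 40 + ((67 − 50) / 20) × 10 = 48.5000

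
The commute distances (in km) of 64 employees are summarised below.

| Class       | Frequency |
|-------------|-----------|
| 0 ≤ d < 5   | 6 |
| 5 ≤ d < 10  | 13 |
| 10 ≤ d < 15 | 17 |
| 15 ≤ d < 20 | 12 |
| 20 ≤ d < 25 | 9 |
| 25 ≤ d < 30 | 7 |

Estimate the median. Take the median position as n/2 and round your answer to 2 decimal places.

13.82

Cumulative frequencies: 6, 19, 36, 48, 57, 64
n = 64; position = n/2 = 32.
This falls in the class 10 ≤ d < 15: L = 10, F = 19, f = 17, h = 5.
Median ≈ 10 + ((32 − 19) / 17) × 5 = 13.8235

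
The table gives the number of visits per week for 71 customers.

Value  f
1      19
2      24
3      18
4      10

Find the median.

Cumulative frequencies: 19, 43, 61, 71
n = 71, so the median is the value in position (n+1)/2 = 36.
Position 36 falls at value 2.

2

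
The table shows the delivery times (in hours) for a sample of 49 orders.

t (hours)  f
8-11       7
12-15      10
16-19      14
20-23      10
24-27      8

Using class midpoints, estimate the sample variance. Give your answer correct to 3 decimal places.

Midpoints: 9.5, 13.5, 17.5, 21.5, 25.5
n = 49, Σfm = 865.5, mean = 17.6633
Σfm² = 16566.25
Σf(m − x̄)² = Σfm² − (Σfm)²/n = 16566.25 − 865.5²/49 = 1278.6939
Sample variance = 1278.6939 / 48 = 26.6395

26.639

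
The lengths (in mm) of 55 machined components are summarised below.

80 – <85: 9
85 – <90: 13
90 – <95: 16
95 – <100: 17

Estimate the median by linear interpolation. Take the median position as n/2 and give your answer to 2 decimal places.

Cumulative frequencies: 9, 22, 38, 55
n = 55; position = n/2 = 27.5.
This falls in the class 90 – <95: L = 90, F = 22, f = 16, h = 5.
Median ≈ 90 + ((27.5 − 22) / 16) × 5 = 91.7188

91.72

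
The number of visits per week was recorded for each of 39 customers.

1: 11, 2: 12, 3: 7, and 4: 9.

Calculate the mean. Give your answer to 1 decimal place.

2.4

Values: 1, 2, 3, 4
Σfx = 11×1 + 12×2 + 7×3 + 9×4 = 92
n = Σf = 39
Mean = 92 / 39 = 2.3590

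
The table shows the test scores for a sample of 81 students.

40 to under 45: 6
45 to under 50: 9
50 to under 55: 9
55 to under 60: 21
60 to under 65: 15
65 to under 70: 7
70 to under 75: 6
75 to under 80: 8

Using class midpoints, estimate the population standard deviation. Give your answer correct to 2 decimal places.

9.78

Midpoints: 42.5, 47.5, 52.5, 57.5, 62.5, 67.5, 72.5, 77.5
n = 81, Σfm = 4827.5, mean = 59.5988
Σfm² = 295456.25
Σf(m − x̄)² = Σfm² − (Σfm)²/n = 295456.25 − 4827.5²/81 = 7743.2099
Population variance = 7743.2099 / 81 = 95.5952
Standard deviation = √95.5952 = 9.7773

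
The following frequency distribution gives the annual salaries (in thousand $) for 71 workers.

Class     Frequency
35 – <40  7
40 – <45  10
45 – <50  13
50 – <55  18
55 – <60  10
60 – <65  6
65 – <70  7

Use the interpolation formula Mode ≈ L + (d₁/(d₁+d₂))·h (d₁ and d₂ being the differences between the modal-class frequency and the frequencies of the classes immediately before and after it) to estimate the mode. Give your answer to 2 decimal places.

Modal class: 50 – <55 (highest frequency 18).
d₁ = 18 − 13 = 5, d₂ = 18 − 10 = 8
Mode ≈ 50 + (5/(5+8)) × 5 = 50 + 1.9231 = 51.9231

51.92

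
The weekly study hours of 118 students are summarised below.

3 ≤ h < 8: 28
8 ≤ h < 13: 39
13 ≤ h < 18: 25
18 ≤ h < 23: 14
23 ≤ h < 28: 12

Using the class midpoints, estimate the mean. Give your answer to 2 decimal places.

Midpoints: 5.5, 10.5, 15.5, 20.5, 25.5
Σfm = 28×5.5 + 39×10.5 + 25×15.5 + 14×20.5 + 12×25.5 = 1544
n = Σf = 118
Mean = 1544 / 118 = 13.0847

13.08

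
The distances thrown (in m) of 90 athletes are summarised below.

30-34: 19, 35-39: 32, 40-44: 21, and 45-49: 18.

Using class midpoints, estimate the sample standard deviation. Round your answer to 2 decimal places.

Midpoints: 32, 37, 42, 47
n = 90, Σfm = 3520, mean = 39.1111
Σfm² = 140070
Σf(m − x̄)² = Σfm² − (Σfm)²/n = 140070 − 3520²/90 = 2398.8889
Sample variance = 2398.8889 / 89 = 26.9538
Standard deviation = √26.9538 = 5.1917

5.19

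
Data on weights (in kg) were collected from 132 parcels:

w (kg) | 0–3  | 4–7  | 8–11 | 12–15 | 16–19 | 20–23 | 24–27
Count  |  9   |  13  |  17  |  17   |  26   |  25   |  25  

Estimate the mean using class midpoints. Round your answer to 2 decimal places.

15.95

Midpoints: 1.5, 5.5, 9.5, 13.5, 17.5, 21.5, 25.5
Σfm = 9×1.5 + 13×5.5 + 17×9.5 + 17×13.5 + 26×17.5 + 25×21.5 + 25×25.5 = 2106
n = Σf = 132
Mean = 2106 / 132 = 15.9545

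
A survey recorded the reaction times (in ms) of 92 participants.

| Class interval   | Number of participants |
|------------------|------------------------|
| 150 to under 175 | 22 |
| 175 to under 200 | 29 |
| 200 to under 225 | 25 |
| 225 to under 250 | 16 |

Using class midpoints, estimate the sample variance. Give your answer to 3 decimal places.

670.912

Midpoints: 162.5, 187.5, 212.5, 237.5
n = 92, Σfm = 18125, mean = 197.0109
Σfm² = 3631875
Σf(m − x̄)² = Σfm² − (Σfm)²/n = 3631875 − 18125²/92 = 61052.9891
Sample variance = 61052.9891 / 91 = 670.9120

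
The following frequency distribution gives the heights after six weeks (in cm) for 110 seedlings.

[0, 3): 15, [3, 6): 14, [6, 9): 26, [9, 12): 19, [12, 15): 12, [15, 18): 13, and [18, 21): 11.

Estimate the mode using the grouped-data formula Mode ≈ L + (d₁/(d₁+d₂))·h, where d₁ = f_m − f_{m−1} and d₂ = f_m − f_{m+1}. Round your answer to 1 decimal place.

Modal class: [6, 9) (highest frequency 26).
d₁ = 26 − 14 = 12, d₂ = 26 − 19 = 7
Mode ≈ 6 + (12/(12+7)) × 3 = 6 + 1.8947 = 7.8947

7.9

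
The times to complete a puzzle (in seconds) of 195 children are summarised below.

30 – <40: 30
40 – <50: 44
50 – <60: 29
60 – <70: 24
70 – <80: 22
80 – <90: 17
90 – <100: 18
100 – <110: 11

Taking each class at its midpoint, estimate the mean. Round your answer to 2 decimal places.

62.28

Midpoints: 35, 45, 55, 65, 75, 85, 95, 105
Σfm = 30×35 + 44×45 + 29×55 + 24×65 + 22×75 + 17×85 + 18×95 + 11×105 = 12145
n = Σf = 195
Mean = 12145 / 195 = 62.2821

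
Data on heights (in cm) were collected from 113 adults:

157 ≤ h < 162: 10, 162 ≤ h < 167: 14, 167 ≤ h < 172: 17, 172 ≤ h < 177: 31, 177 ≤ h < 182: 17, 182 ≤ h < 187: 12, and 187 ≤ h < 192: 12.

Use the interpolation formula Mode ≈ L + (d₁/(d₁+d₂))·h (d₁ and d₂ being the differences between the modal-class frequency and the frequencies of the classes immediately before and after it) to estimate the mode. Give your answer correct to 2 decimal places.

174.50

Modal class: 172 ≤ h < 177 (highest frequency 31).
d₁ = 31 − 17 = 14, d₂ = 31 − 17 = 14
Mode ≈ 172 + (14/(14+14)) × 5 = 172 + 2.5000 = 174.5000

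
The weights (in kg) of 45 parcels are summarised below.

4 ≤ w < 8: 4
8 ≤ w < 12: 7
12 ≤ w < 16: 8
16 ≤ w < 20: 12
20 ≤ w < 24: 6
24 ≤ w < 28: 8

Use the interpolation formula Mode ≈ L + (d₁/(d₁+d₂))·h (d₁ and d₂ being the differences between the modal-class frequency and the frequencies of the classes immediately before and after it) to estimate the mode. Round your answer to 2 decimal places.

Modal class: 16 ≤ w < 20 (highest frequency 12).
d₁ = 12 − 8 = 4, d₂ = 12 − 6 = 6
Mode ≈ 16 + (4/(4+6)) × 4 = 16 + 1.6000 = 17.6000

17.60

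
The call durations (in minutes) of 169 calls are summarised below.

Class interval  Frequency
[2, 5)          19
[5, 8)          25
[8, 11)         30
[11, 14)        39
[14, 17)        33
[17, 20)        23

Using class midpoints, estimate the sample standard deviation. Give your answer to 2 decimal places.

4.66

Midpoints: 3.5, 6.5, 9.5, 12.5, 15.5, 18.5
n = 169, Σfm = 1938.5, mean = 11.4704
Σfm² = 25890.25
Σf(m − x̄)² = Σfm² − (Σfm)²/n = 25890.25 − 1938.5²/169 = 3654.8521
Sample variance = 3654.8521 / 168 = 21.7551
Standard deviation = √21.7551 = 4.6642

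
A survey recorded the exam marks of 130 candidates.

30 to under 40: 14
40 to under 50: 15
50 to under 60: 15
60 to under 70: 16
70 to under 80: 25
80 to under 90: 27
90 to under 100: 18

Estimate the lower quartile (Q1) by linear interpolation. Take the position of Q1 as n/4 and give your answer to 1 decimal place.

Cumulative frequencies: 14, 29, 44, 60, 85, 112, 130
n = 130; position = n/4 = 32.5.
This falls in the class 50 to under 60: L = 50, F = 29, f = 15, h = 10.
Lower quartile ≈ 50 + ((32.5 − 29) / 15) × 10 = 52.3333

52.3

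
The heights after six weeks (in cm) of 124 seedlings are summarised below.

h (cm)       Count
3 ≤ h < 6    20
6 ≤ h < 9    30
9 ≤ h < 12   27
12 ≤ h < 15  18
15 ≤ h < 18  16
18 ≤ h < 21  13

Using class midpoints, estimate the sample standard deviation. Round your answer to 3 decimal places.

Midpoints: 4.5, 7.5, 10.5, 13.5, 16.5, 19.5
n = 124, Σfm = 1359, mean = 10.9597
Σfm² = 17649
Σf(m − x̄)² = Σfm² − (Σfm)²/n = 17649 − 1359²/124 = 2754.7984
Sample variance = 2754.7984 / 123 = 22.3967
Standard deviation = √22.3967 = 4.7325

4.733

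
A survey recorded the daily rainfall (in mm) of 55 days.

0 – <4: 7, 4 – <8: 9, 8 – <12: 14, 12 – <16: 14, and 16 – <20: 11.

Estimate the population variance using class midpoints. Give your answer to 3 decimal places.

Midpoints: 2, 6, 10, 14, 18
n = 55, Σfm = 602, mean = 10.9455
Σfm² = 8060
Σf(m − x̄)² = Σfm² − (Σfm)²/n = 8060 − 602²/55 = 1470.8364
Population variance = 1470.8364 / 55 = 26.7425

26.742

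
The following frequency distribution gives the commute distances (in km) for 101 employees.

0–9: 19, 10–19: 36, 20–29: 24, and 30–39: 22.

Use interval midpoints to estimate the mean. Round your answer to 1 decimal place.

Midpoints: 4.5, 14.5, 24.5, 34.5
Σfm = 19×4.5 + 36×14.5 + 24×24.5 + 22×34.5 = 1954.5
n = Σf = 101
Mean = 1954.5 / 101 = 19.3515

19.4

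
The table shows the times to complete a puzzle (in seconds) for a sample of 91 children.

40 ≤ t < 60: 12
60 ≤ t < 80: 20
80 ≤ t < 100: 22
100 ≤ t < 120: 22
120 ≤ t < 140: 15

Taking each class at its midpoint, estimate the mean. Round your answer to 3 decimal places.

91.758

Midpoints: 50, 70, 90, 110, 130
Σfm = 12×50 + 20×70 + 22×90 + 22×110 + 15×130 = 8350
n = Σf = 91
Mean = 8350 / 91 = 91.7582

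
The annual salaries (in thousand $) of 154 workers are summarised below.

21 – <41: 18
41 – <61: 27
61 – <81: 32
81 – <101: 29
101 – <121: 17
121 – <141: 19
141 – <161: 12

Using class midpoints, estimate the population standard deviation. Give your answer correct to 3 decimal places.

Midpoints: 31, 51, 71, 91, 111, 131, 151
n = 154, Σfm = 13034, mean = 84.6364
Σfm² = 1298114
Σf(m − x̄)² = Σfm² − (Σfm)²/n = 1298114 − 13034²/154 = 194963.6364
Population variance = 194963.6364 / 154 = 1265.9976
Standard deviation = √1265.9976 = 35.5809

35.581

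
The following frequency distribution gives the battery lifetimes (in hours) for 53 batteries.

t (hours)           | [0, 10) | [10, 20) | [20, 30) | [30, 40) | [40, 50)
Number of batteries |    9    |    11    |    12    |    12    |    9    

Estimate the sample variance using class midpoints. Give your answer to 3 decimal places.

182.656

Midpoints: 5, 15, 25, 35, 45
n = 53, Σfm = 1335, mean = 25.1887
Σfm² = 43125
Σf(m − x̄)² = Σfm² − (Σfm)²/n = 43125 − 1335²/53 = 9498.1132
Sample variance = 9498.1132 / 52 = 182.6560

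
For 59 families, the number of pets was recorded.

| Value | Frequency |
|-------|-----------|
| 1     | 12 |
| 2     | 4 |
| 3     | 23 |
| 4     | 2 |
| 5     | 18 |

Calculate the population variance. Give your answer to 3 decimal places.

2.107

Values: 1, 2, 3, 4, 5
n = 59, Σfx = 187, mean = 3.1695
Σfx² = 717
Σf(x − x̄)² = Σfx² − (Σfx)²/n = 717 − 187²/59 = 124.3051
Population variance = 124.3051 / 59 = 2.1069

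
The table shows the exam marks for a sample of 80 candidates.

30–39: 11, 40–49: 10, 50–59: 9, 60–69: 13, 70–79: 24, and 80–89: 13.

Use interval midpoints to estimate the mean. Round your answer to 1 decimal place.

63.0

Midpoints: 34.5, 44.5, 54.5, 64.5, 74.5, 84.5
Σfm = 11×34.5 + 10×44.5 + 9×54.5 + 13×64.5 + 24×74.5 + 13×84.5 = 5040
n = Σf = 80
Mean = 5040 / 80 = 63.0000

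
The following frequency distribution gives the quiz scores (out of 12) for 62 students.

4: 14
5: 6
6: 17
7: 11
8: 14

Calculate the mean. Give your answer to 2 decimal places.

6.08

Values: 4, 5, 6, 7, 8
Σfx = 14×4 + 6×5 + 17×6 + 11×7 + 14×8 = 377
n = Σf = 62
Mean = 377 / 62 = 6.0806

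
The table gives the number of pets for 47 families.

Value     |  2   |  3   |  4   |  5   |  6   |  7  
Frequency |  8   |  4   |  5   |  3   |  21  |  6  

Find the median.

6

Cumulative frequencies: 8, 12, 17, 20, 41, 47
n = 47, so the median is the value in position (n+1)/2 = 24.
Position 24 falls at value 6.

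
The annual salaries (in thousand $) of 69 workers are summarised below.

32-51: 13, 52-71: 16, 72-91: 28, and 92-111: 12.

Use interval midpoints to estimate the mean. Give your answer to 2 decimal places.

Midpoints: 41.5, 61.5, 81.5, 101.5
Σfm = 13×41.5 + 16×61.5 + 28×81.5 + 12×101.5 = 5023.5
n = Σf = 69
Mean = 5023.5 / 69 = 72.8043

72.80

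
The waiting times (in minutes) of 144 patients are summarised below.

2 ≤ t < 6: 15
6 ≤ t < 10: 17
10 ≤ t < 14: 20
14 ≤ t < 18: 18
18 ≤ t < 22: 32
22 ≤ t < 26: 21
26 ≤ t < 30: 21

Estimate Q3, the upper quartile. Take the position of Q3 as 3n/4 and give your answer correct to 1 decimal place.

23.1

Cumulative frequencies: 15, 32, 52, 70, 102, 123, 144
n = 144; position = 3n/4 = 108.
This falls in the class 22 ≤ t < 26: L = 22, F = 102, f = 21, h = 4.
Upper quartile ≈ 22 + ((108 − 102) / 21) × 4 = 23.1429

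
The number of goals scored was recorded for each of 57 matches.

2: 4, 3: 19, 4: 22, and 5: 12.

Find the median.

Cumulative frequencies: 4, 23, 45, 57
n = 57, so the median is the value in position (n+1)/2 = 29.
Position 29 falls at value 4.

4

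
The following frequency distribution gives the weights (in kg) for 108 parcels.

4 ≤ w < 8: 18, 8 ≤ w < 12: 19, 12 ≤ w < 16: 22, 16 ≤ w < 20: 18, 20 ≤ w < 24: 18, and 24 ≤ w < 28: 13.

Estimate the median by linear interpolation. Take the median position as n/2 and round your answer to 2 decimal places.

15.09

Cumulative frequencies: 18, 37, 59, 77, 95, 108
n = 108; position = n/2 = 54.
This falls in the class 12 ≤ w < 16: L = 12, F = 37, f = 22, h = 4.
Median ≈ 12 + ((54 − 37) / 22) × 4 = 15.0909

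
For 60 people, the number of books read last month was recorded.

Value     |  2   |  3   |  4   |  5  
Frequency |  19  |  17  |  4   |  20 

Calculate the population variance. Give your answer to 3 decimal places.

Values: 2, 3, 4, 5
n = 60, Σfx = 205, mean = 3.4167
Σfx² = 793
Σf(x − x̄)² = Σfx² − (Σfx)²/n = 793 − 205²/60 = 92.5833
Population variance = 92.5833 / 60 = 1.5431

1.543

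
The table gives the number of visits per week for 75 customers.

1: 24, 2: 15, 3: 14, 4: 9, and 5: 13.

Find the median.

Cumulative frequencies: 24, 39, 53, 62, 75
n = 75, so the median is the value in position (n+1)/2 = 38.
Position 38 falls at value 2.

2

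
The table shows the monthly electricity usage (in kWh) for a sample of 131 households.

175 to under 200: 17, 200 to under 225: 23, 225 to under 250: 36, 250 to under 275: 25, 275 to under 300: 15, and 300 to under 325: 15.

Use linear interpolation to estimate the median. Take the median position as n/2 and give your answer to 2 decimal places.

Cumulative frequencies: 17, 40, 76, 101, 116, 131
n = 131; position = n/2 = 65.5.
This falls in the class 225 to under 250: L = 225, F = 40, f = 36, h = 25.
Median ≈ 225 + ((65.5 − 40) / 36) × 25 = 242.7083

242.71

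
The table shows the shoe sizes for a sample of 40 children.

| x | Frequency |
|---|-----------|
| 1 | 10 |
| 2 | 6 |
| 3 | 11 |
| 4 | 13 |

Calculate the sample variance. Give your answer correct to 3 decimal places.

Values: 1, 2, 3, 4
n = 40, Σfx = 107, mean = 2.6750
Σfx² = 341
Σf(x − x̄)² = Σfx² − (Σfx)²/n = 341 − 107²/40 = 54.7750
Sample variance = 54.7750 / 39 = 1.4045

1.404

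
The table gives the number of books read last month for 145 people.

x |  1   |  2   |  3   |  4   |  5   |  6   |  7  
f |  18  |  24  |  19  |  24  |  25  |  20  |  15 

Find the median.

Cumulative frequencies: 18, 42, 61, 85, 110, 130, 145
n = 145, so the median is the value in position (n+1)/2 = 73.
Position 73 falls at value 4.

4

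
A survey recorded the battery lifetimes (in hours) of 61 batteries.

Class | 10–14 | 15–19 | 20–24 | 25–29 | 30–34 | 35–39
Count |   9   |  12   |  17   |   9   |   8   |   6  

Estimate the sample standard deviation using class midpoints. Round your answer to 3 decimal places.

7.644

Midpoints: 12, 17, 22, 27, 32, 37
n = 61, Σfm = 1407, mean = 23.0656
Σfm² = 35959
Σf(m − x̄)² = Σfm² − (Σfm)²/n = 35959 − 1407²/61 = 3505.7377
Sample variance = 3505.7377 / 60 = 58.4290
Standard deviation = √58.4290 = 7.6439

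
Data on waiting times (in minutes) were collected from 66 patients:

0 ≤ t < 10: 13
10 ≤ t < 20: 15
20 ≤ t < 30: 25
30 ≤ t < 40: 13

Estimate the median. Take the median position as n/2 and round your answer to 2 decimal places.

Cumulative frequencies: 13, 28, 53, 66
n = 66; position = n/2 = 33.
This falls in the class 20 ≤ t < 30: L = 20, F = 28, f = 25, h = 10.
Median ≈ 20 + ((33 − 28) / 25) × 10 = 22.0000

22.00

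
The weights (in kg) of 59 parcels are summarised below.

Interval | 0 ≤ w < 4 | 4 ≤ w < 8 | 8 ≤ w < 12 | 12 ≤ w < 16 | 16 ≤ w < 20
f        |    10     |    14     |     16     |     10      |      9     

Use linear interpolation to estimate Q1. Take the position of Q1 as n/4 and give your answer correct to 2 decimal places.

Cumulative frequencies: 10, 24, 40, 50, 59
n = 59; position = n/4 = 14.75.
This falls in the class 4 ≤ w < 8: L = 4, F = 10, f = 14, h = 4.
Lower quartile ≈ 4 + ((14.75 − 10) / 14) × 4 = 5.3571

5.36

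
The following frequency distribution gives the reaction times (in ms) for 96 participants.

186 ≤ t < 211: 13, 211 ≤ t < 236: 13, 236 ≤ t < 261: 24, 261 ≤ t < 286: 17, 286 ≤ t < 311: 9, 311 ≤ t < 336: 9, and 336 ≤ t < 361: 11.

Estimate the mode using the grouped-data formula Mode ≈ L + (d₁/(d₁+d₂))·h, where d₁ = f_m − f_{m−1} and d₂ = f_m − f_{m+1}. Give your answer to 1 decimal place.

251.3

Modal class: 236 ≤ t < 261 (highest frequency 24).
d₁ = 24 − 13 = 11, d₂ = 24 − 17 = 7
Mode ≈ 236 + (11/(11+7)) × 25 = 236 + 15.2778 = 251.2778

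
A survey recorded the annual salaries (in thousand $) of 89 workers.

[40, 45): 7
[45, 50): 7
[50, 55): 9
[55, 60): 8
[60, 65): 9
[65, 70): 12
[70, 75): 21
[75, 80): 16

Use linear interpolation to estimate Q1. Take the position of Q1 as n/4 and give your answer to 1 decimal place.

54.6

Cumulative frequencies: 7, 14, 23, 31, 40, 52, 73, 89
n = 89; position = n/4 = 22.25.
This falls in the class [50, 55): L = 50, F = 14, f = 9, h = 5.
Lower quartile ≈ 50 + ((22.25 − 14) / 9) × 5 = 54.5833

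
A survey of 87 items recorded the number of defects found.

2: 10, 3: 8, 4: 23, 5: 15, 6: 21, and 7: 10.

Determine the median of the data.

5

Cumulative frequencies: 10, 18, 41, 56, 77, 87
n = 87, so the median is the value in position (n+1)/2 = 44.
Position 44 falls at value 5.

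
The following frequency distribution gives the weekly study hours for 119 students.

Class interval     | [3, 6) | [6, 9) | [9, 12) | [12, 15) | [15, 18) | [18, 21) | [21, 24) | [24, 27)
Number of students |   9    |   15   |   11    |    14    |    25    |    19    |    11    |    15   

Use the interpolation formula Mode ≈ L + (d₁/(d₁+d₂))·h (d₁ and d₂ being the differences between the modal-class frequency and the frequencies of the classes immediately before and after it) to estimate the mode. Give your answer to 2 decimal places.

16.94

Modal class: [15, 18) (highest frequency 25).
d₁ = 25 − 14 = 11, d₂ = 25 − 19 = 6
Mode ≈ 15 + (11/(11+6)) × 3 = 15 + 1.9412 = 16.9412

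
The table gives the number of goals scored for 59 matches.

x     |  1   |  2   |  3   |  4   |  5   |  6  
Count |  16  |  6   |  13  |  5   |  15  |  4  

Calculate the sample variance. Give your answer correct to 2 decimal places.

Values: 1, 2, 3, 4, 5, 6
n = 59, Σfx = 186, mean = 3.1525
Σfx² = 756
Σf(x − x̄)² = Σfx² − (Σfx)²/n = 756 − 186²/59 = 169.6271
Sample variance = 169.6271 / 58 = 2.9246

2.92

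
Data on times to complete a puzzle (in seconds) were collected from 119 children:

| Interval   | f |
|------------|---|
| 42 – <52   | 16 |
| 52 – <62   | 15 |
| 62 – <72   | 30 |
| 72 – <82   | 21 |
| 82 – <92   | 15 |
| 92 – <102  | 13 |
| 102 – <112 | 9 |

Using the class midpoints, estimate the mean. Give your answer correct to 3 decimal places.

73.639

Midpoints: 47, 57, 67, 77, 87, 97, 107
Σfm = 16×47 + 15×57 + 30×67 + 21×77 + 15×87 + 13×97 + 9×107 = 8763
n = Σf = 119
Mean = 8763 / 119 = 73.6387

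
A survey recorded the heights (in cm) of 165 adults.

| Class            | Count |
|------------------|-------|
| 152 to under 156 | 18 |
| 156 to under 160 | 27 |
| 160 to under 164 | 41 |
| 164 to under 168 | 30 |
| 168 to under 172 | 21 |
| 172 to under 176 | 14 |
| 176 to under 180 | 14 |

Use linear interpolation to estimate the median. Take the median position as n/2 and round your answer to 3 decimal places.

Cumulative frequencies: 18, 45, 86, 116, 137, 151, 165
n = 165; position = n/2 = 82.5.
This falls in the class 160 to under 164: L = 160, F = 45, f = 41, h = 4.
Median ≈ 160 + ((82.5 − 45) / 41) × 4 = 163.6585

163.659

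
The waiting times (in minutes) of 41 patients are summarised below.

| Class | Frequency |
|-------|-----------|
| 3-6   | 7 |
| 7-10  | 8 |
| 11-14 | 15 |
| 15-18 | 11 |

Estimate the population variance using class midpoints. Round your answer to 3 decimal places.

17.190

Midpoints: 4.5, 8.5, 12.5, 16.5
n = 41, Σfm = 468.5, mean = 11.4268
Σfm² = 6058.25
Σf(m − x̄)² = Σfm² − (Σfm)²/n = 6058.25 − 468.5²/41 = 704.7805
Population variance = 704.7805 / 41 = 17.1898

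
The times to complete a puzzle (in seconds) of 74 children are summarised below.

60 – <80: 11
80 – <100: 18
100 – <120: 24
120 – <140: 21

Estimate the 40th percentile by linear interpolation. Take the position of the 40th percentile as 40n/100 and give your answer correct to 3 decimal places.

100.500

Cumulative frequencies: 11, 29, 53, 74
n = 74; position = 40n/100 = 29.6.
This falls in the class 100 – <120: L = 100, F = 29, f = 24, h = 20.
40th percentile ≈ 100 + ((29.6 − 29) / 24) × 20 = 100.5000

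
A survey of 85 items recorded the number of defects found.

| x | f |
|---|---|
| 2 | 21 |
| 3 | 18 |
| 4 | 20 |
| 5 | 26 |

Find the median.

Cumulative frequencies: 21, 39, 59, 85
n = 85, so the median is the value in position (n+1)/2 = 43.
Position 43 falls at value 4.

4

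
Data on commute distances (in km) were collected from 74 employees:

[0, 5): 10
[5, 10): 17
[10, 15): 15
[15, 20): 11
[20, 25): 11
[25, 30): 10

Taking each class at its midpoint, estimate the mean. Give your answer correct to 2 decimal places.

14.26

Midpoints: 2.5, 7.5, 12.5, 17.5, 22.5, 27.5
Σfm = 10×2.5 + 17×7.5 + 15×12.5 + 11×17.5 + 11×22.5 + 10×27.5 = 1055
n = Σf = 74
Mean = 1055 / 74 = 14.2568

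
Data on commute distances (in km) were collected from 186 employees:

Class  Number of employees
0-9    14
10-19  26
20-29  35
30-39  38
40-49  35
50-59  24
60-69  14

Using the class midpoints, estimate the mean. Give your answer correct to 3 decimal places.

Midpoints: 4.5, 14.5, 24.5, 34.5, 44.5, 54.5, 64.5
Σfm = 14×4.5 + 26×14.5 + 35×24.5 + 38×34.5 + 35×44.5 + 24×54.5 + 14×64.5 = 6377
n = Σf = 186
Mean = 6377 / 186 = 34.2849

34.285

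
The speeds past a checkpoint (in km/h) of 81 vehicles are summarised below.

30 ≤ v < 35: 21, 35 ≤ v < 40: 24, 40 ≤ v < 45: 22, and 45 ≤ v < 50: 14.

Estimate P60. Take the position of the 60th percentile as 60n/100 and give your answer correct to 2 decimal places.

Cumulative frequencies: 21, 45, 67, 81
n = 81; position = 60n/100 = 48.6.
This falls in the class 40 ≤ v < 45: L = 40, F = 45, f = 22, h = 5.
60th percentile ≈ 40 + ((48.6 − 45) / 22) × 5 = 40.8182

40.82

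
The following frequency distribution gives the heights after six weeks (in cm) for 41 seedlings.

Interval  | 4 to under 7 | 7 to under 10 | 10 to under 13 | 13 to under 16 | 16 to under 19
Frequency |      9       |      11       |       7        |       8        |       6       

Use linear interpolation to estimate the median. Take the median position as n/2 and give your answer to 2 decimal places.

10.21

Cumulative frequencies: 9, 20, 27, 35, 41
n = 41; position = n/2 = 20.5.
This falls in the class 10 to under 13: L = 10, F = 20, f = 7, h = 3.
Median ≈ 10 + ((20.5 − 20) / 7) × 3 = 10.2143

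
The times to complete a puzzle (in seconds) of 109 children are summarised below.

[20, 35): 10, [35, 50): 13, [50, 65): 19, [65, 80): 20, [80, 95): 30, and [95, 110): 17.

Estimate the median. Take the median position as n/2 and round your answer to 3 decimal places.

74.375

Cumulative frequencies: 10, 23, 42, 62, 92, 109
n = 109; position = n/2 = 54.5.
This falls in the class [65, 80): L = 65, F = 42, f = 20, h = 15.
Median ≈ 65 + ((54.5 − 42) / 20) × 15 = 74.3750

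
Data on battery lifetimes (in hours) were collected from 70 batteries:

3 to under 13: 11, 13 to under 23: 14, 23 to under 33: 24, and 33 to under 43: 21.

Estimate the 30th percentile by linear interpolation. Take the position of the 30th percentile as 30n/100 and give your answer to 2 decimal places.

Cumulative frequencies: 11, 25, 49, 70
n = 70; position = 30n/100 = 21.
This falls in the class 13 to under 23: L = 13, F = 11, f = 14, h = 10.
30th percentile ≈ 13 + ((21 − 11) / 14) × 10 = 20.1429

20.14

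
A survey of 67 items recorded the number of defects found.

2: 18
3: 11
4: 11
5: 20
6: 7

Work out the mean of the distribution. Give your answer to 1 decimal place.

3.8

Values: 2, 3, 4, 5, 6
Σfx = 18×2 + 11×3 + 11×4 + 20×5 + 7×6 = 255
n = Σf = 67
Mean = 255 / 67 = 3.8060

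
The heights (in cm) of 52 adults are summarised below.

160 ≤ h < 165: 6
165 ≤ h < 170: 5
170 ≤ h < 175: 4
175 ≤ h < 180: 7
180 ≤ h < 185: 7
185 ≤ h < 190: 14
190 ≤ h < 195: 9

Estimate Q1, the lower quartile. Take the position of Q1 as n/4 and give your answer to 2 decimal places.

Cumulative frequencies: 6, 11, 15, 22, 29, 43, 52
n = 52; position = n/4 = 13.
This falls in the class 170 ≤ h < 175: L = 170, F = 11, f = 4, h = 5.
Lower quartile ≈ 170 + ((13 − 11) / 4) × 5 = 172.5000

172.50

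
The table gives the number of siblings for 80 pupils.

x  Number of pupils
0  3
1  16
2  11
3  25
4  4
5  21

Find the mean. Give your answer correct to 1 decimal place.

Values: 0, 1, 2, 3, 4, 5
Σfx = 3×0 + 16×1 + 11×2 + 25×3 + 4×4 + 21×5 = 234
n = Σf = 80
Mean = 234 / 80 = 2.9250

2.9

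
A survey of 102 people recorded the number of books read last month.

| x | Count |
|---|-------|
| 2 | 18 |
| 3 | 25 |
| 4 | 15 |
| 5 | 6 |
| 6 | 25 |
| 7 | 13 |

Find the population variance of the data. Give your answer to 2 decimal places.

3.03

Values: 2, 3, 4, 5, 6, 7
n = 102, Σfx = 442, mean = 4.3333
Σfx² = 2224
Σf(x − x̄)² = Σfx² − (Σfx)²/n = 2224 − 442²/102 = 308.6667
Population variance = 308.6667 / 102 = 3.0261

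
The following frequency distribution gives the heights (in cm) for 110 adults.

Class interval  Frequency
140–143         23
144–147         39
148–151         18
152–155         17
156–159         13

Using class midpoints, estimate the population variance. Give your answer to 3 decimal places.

26.758

Midpoints: 141.5, 145.5, 149.5, 153.5, 157.5
n = 110, Σfm = 16277, mean = 147.9727
Σfm² = 2411495.5
Σf(m − x̄)² = Σfm² − (Σfm)²/n = 2411495.5 − 16277²/110 = 2943.4182
Population variance = 2943.4182 / 110 = 26.7583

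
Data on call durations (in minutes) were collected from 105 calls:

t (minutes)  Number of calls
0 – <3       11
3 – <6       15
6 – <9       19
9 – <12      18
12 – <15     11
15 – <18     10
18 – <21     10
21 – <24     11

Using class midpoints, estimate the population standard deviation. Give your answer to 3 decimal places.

Midpoints: 1.5, 4.5, 7.5, 10.5, 13.5, 16.5, 19.5, 22.5
n = 105, Σfm = 1171.5, mean = 11.1571
Σfm² = 17480.25
Σf(m − x̄)² = Σfm² − (Σfm)²/n = 17480.25 − 1171.5²/105 = 4409.6571
Population variance = 4409.6571 / 105 = 41.9967
Standard deviation = √41.9967 = 6.4805

6.480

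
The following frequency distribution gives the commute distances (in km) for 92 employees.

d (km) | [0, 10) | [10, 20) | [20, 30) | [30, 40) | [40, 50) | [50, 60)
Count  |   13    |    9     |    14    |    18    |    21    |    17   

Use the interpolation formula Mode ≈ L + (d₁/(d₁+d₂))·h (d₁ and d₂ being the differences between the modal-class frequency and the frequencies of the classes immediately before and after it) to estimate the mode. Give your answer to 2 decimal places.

44.29

Modal class: [40, 50) (highest frequency 21).
d₁ = 21 − 18 = 3, d₂ = 21 − 17 = 4
Mode ≈ 40 + (3/(3+4)) × 10 = 40 + 4.2857 = 44.2857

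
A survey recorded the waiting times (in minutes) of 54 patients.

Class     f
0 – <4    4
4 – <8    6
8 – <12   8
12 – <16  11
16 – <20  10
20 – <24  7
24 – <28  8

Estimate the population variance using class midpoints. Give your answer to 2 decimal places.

Midpoints: 2, 6, 10, 14, 18, 22, 26
n = 54, Σfm = 820, mean = 15.1852
Σfm² = 15224
Σf(m − x̄)² = Σfm² − (Σfm)²/n = 15224 − 820²/54 = 2772.1481
Population variance = 2772.1481 / 54 = 51.3361

51.34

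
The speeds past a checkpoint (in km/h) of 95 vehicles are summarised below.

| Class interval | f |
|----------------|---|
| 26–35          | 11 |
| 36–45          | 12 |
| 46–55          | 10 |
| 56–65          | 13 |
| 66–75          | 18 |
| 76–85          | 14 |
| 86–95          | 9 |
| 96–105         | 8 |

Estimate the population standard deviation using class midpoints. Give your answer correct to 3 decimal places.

21.146

Midpoints: 30.5, 40.5, 50.5, 60.5, 70.5, 80.5, 90.5, 100.5
n = 95, Σfm = 6127.5, mean = 64.5000
Σfm² = 437703.75
Σf(m − x̄)² = Σfm² − (Σfm)²/n = 437703.75 − 6127.5²/95 = 42480.0000
Population variance = 42480.0000 / 95 = 447.1579
Standard deviation = √447.1579 = 21.1461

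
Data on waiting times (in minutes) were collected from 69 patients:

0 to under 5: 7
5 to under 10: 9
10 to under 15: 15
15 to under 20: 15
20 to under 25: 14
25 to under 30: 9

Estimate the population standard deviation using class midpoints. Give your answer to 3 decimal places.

Midpoints: 2.5, 7.5, 12.5, 17.5, 22.5, 27.5
n = 69, Σfm = 1097.5, mean = 15.9058
Σfm² = 21381.25
Σf(m − x̄)² = Σfm² − (Σfm)²/n = 21381.25 − 1097.5²/69 = 3924.6377
Population variance = 3924.6377 / 69 = 56.8788
Standard deviation = √56.8788 = 7.5418

7.542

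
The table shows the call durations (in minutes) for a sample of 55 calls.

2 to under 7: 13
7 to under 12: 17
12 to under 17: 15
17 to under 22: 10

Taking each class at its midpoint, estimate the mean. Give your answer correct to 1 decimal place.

Midpoints: 4.5, 9.5, 14.5, 19.5
Σfm = 13×4.5 + 17×9.5 + 15×14.5 + 10×19.5 = 632.5
n = Σf = 55
Mean = 632.5 / 55 = 11.5000

11.5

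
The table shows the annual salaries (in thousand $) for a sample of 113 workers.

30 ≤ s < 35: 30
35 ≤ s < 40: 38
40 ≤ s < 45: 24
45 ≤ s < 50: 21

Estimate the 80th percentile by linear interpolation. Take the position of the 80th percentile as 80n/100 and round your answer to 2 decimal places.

44.67

Cumulative frequencies: 30, 68, 92, 113
n = 113; position = 80n/100 = 90.4.
This falls in the class 40 ≤ s < 45: L = 40, F = 68, f = 24, h = 5.
80th percentile ≈ 40 + ((90.4 − 68) / 24) × 5 = 44.6667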